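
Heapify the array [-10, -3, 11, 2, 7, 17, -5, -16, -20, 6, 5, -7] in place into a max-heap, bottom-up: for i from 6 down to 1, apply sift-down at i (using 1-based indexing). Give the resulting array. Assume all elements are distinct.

sift down from index 6: already satisfies heap property
sift down from index 5: already satisfies heap property
sift down from index 4: already satisfies heap property
sift down from index 3:
  11 vs larger child 17 at index 6, swap → [-10, -3, 17, 2, 7, 11, -5, -16, -20, 6, 5, -7]
sift down from index 2:
  -3 vs larger child 7 at index 5, swap → [-10, 7, 17, 2, -3, 11, -5, -16, -20, 6, 5, -7]
  -3 vs larger child 6 at index 10, swap → [-10, 7, 17, 2, 6, 11, -5, -16, -20, -3, 5, -7]
sift down from index 1:
  -10 vs larger child 17 at index 3, swap → [17, 7, -10, 2, 6, 11, -5, -16, -20, -3, 5, -7]
  -10 vs larger child 11 at index 6, swap → [17, 7, 11, 2, 6, -10, -5, -16, -20, -3, 5, -7]
  -10 vs only child -7 at index 12, swap → [17, 7, 11, 2, 6, -7, -5, -16, -20, -3, 5, -10]

[17, 7, 11, 2, 6, -7, -5, -16, -20, -3, 5, -10]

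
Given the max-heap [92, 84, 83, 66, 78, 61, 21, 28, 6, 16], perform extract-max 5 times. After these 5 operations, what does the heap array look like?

[61, 28, 6, 21, 16]

extract-max #1 returns 92:
  remove root 92; move last element 16 to root → [16, 84, 83, 66, 78, 61, 21, 28, 6]
  16 vs larger child 84 at index 1, swap → [84, 16, 83, 66, 78, 61, 21, 28, 6]
  16 vs larger child 78 at index 4, swap → [84, 78, 83, 66, 16, 61, 21, 28, 6]
extract-max #2 returns 84:
  remove root 84; move last element 6 to root → [6, 78, 83, 66, 16, 61, 21, 28]
  6 vs larger child 83 at index 2, swap → [83, 78, 6, 66, 16, 61, 21, 28]
  6 vs larger child 61 at index 5, swap → [83, 78, 61, 66, 16, 6, 21, 28]
extract-max #3 returns 83:
  remove root 83; move last element 28 to root → [28, 78, 61, 66, 16, 6, 21]
  28 vs larger child 78 at index 1, swap → [78, 28, 61, 66, 16, 6, 21]
  28 vs larger child 66 at index 3, swap → [78, 66, 61, 28, 16, 6, 21]
extract-max #4 returns 78:
  remove root 78; move last element 21 to root → [21, 66, 61, 28, 16, 6]
  21 vs larger child 66 at index 1, swap → [66, 21, 61, 28, 16, 6]
  21 vs larger child 28 at index 3, swap → [66, 28, 61, 21, 16, 6]
extract-max #5 returns 66:
  remove root 66; move last element 6 to root → [6, 28, 61, 21, 16]
  6 vs larger child 61 at index 2, swap → [61, 28, 6, 21, 16]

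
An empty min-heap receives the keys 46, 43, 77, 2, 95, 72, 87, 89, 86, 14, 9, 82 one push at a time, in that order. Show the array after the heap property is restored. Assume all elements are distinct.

[2, 9, 72, 46, 14, 77, 87, 89, 86, 95, 43, 82]

Insert 46:
  append 46 at index 0 → [46] (no swap needed)
Insert 43:
  append 43 at index 1 → [46, 43]
  43 < parent 46 at index 0, swap → [43, 46]
Insert 77:
  append 77 at index 2 → [43, 46, 77] (no swap needed)
Insert 2:
  append 2 at index 3 → [43, 46, 77, 2]
  2 < parent 46 at index 1, swap → [43, 2, 77, 46]
  2 < parent 43 at index 0, swap → [2, 43, 77, 46]
Insert 95:
  append 95 at index 4 → [2, 43, 77, 46, 95] (no swap needed)
Insert 72:
  append 72 at index 5 → [2, 43, 77, 46, 95, 72]
  72 < parent 77 at index 2, swap → [2, 43, 72, 46, 95, 77]
Insert 87:
  append 87 at index 6 → [2, 43, 72, 46, 95, 77, 87] (no swap needed)
Insert 89:
  append 89 at index 7 → [2, 43, 72, 46, 95, 77, 87, 89] (no swap needed)
Insert 86:
  append 86 at index 8 → [2, 43, 72, 46, 95, 77, 87, 89, 86] (no swap needed)
Insert 14:
  append 14 at index 9 → [2, 43, 72, 46, 95, 77, 87, 89, 86, 14]
  14 < parent 95 at index 4, swap → [2, 43, 72, 46, 14, 77, 87, 89, 86, 95]
  14 < parent 43 at index 1, swap → [2, 14, 72, 46, 43, 77, 87, 89, 86, 95]
Insert 9:
  append 9 at index 10 → [2, 14, 72, 46, 43, 77, 87, 89, 86, 95, 9]
  9 < parent 43 at index 4, swap → [2, 14, 72, 46, 9, 77, 87, 89, 86, 95, 43]
  9 < parent 14 at index 1, swap → [2, 9, 72, 46, 14, 77, 87, 89, 86, 95, 43]
Insert 82:
  append 82 at index 11 → [2, 9, 72, 46, 14, 77, 87, 89, 86, 95, 43, 82] (no swap needed)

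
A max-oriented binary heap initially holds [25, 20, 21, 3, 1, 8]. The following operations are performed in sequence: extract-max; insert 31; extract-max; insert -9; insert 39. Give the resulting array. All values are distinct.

[39, 20, 21, 3, 1, -9, 8]

extract-max → returns 25:
  remove root 25; move last element 8 to root → [8, 20, 21, 3, 1]
  8 vs larger child 21 at index 2, swap → [21, 20, 8, 3, 1]
insert 31:
  append 31 at index 5 → [21, 20, 8, 3, 1, 31]
  31 > parent 8 at index 2, swap → [21, 20, 31, 3, 1, 8]
  31 > parent 21 at index 0, swap → [31, 20, 21, 3, 1, 8]
extract-max → returns 31:
  remove root 31; move last element 8 to root → [8, 20, 21, 3, 1]
  8 vs larger child 21 at index 2, swap → [21, 20, 8, 3, 1]
insert -9:
  append -9 at index 5 → [21, 20, 8, 3, 1, -9] (no swap needed)
insert 39:
  append 39 at index 6 → [21, 20, 8, 3, 1, -9, 39]
  39 > parent 8 at index 2, swap → [21, 20, 39, 3, 1, -9, 8]
  39 > parent 21 at index 0, swap → [39, 20, 21, 3, 1, -9, 8]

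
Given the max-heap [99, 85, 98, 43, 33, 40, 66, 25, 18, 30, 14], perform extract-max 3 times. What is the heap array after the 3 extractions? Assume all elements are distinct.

extract-max #1 returns 99:
  remove root 99; move last element 14 to root → [14, 85, 98, 43, 33, 40, 66, 25, 18, 30]
  14 vs larger child 98 at index 2, swap → [98, 85, 14, 43, 33, 40, 66, 25, 18, 30]
  14 vs larger child 66 at index 6, swap → [98, 85, 66, 43, 33, 40, 14, 25, 18, 30]
extract-max #2 returns 98:
  remove root 98; move last element 30 to root → [30, 85, 66, 43, 33, 40, 14, 25, 18]
  30 vs larger child 85 at index 1, swap → [85, 30, 66, 43, 33, 40, 14, 25, 18]
  30 vs larger child 43 at index 3, swap → [85, 43, 66, 30, 33, 40, 14, 25, 18]
extract-max #3 returns 85:
  remove root 85; move last element 18 to root → [18, 43, 66, 30, 33, 40, 14, 25]
  18 vs larger child 66 at index 2, swap → [66, 43, 18, 30, 33, 40, 14, 25]
  18 vs larger child 40 at index 5, swap → [66, 43, 40, 30, 33, 18, 14, 25]

[66, 43, 40, 30, 33, 18, 14, 25]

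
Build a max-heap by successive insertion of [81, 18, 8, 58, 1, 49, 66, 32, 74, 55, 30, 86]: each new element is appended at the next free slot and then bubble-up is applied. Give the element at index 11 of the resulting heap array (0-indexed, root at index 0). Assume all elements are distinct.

Insert 81:
  append 81 at index 0 → [81] (no swap needed)
Insert 18:
  append 18 at index 1 → [81, 18] (no swap needed)
Insert 8:
  append 8 at index 2 → [81, 18, 8] (no swap needed)
Insert 58:
  append 58 at index 3 → [81, 18, 8, 58]
  58 > parent 18 at index 1, swap → [81, 58, 8, 18]
Insert 1:
  append 1 at index 4 → [81, 58, 8, 18, 1] (no swap needed)
Insert 49:
  append 49 at index 5 → [81, 58, 8, 18, 1, 49]
  49 > parent 8 at index 2, swap → [81, 58, 49, 18, 1, 8]
Insert 66:
  append 66 at index 6 → [81, 58, 49, 18, 1, 8, 66]
  66 > parent 49 at index 2, swap → [81, 58, 66, 18, 1, 8, 49]
Insert 32:
  append 32 at index 7 → [81, 58, 66, 18, 1, 8, 49, 32]
  32 > parent 18 at index 3, swap → [81, 58, 66, 32, 1, 8, 49, 18]
Insert 74:
  append 74 at index 8 → [81, 58, 66, 32, 1, 8, 49, 18, 74]
  74 > parent 32 at index 3, swap → [81, 58, 66, 74, 1, 8, 49, 18, 32]
  74 > parent 58 at index 1, swap → [81, 74, 66, 58, 1, 8, 49, 18, 32]
Insert 55:
  append 55 at index 9 → [81, 74, 66, 58, 1, 8, 49, 18, 32, 55]
  55 > parent 1 at index 4, swap → [81, 74, 66, 58, 55, 8, 49, 18, 32, 1]
Insert 30:
  append 30 at index 10 → [81, 74, 66, 58, 55, 8, 49, 18, 32, 1, 30] (no swap needed)
Insert 86:
  append 86 at index 11 → [81, 74, 66, 58, 55, 8, 49, 18, 32, 1, 30, 86]
  86 > parent 8 at index 5, swap → [81, 74, 66, 58, 55, 86, 49, 18, 32, 1, 30, 8]
  86 > parent 66 at index 2, swap → [81, 74, 86, 58, 55, 66, 49, 18, 32, 1, 30, 8]
  86 > parent 81 at index 0, swap → [86, 74, 81, 58, 55, 66, 49, 18, 32, 1, 30, 8]
resulting array: [86, 74, 81, 58, 55, 66, 49, 18, 32, 1, 30, 8]

8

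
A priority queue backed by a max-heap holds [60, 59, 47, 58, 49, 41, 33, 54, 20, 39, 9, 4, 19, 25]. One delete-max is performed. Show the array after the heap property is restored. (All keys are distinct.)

remove root 60; move last element 25 to root → [25, 59, 47, 58, 49, 41, 33, 54, 20, 39, 9, 4, 19]
25 vs larger child 59 at index 1, swap → [59, 25, 47, 58, 49, 41, 33, 54, 20, 39, 9, 4, 19]
25 vs larger child 58 at index 3, swap → [59, 58, 47, 25, 49, 41, 33, 54, 20, 39, 9, 4, 19]
25 vs larger child 54 at index 7, swap → [59, 58, 47, 54, 49, 41, 33, 25, 20, 39, 9, 4, 19]

[59, 58, 47, 54, 49, 41, 33, 25, 20, 39, 9, 4, 19]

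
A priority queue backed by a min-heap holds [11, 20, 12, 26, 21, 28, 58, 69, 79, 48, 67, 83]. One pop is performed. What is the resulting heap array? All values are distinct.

[12, 20, 28, 26, 21, 83, 58, 69, 79, 48, 67]

remove root 11; move last element 83 to root → [83, 20, 12, 26, 21, 28, 58, 69, 79, 48, 67]
83 vs smaller child 12 at index 2, swap → [12, 20, 83, 26, 21, 28, 58, 69, 79, 48, 67]
83 vs smaller child 28 at index 5, swap → [12, 20, 28, 26, 21, 83, 58, 69, 79, 48, 67]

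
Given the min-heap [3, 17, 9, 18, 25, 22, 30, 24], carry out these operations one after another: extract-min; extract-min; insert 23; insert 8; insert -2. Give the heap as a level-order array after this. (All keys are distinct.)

extract-min → returns 3:
  remove root 3; move last element 24 to root → [24, 17, 9, 18, 25, 22, 30]
  24 vs smaller child 9 at index 2, swap → [9, 17, 24, 18, 25, 22, 30]
  24 vs smaller child 22 at index 5, swap → [9, 17, 22, 18, 25, 24, 30]
extract-min → returns 9:
  remove root 9; move last element 30 to root → [30, 17, 22, 18, 25, 24]
  30 vs smaller child 17 at index 1, swap → [17, 30, 22, 18, 25, 24]
  30 vs smaller child 18 at index 3, swap → [17, 18, 22, 30, 25, 24]
insert 23:
  append 23 at index 6 → [17, 18, 22, 30, 25, 24, 23] (no swap needed)
insert 8:
  append 8 at index 7 → [17, 18, 22, 30, 25, 24, 23, 8]
  8 < parent 30 at index 3, swap → [17, 18, 22, 8, 25, 24, 23, 30]
  8 < parent 18 at index 1, swap → [17, 8, 22, 18, 25, 24, 23, 30]
  8 < parent 17 at index 0, swap → [8, 17, 22, 18, 25, 24, 23, 30]
insert -2:
  append -2 at index 8 → [8, 17, 22, 18, 25, 24, 23, 30, -2]
  -2 < parent 18 at index 3, swap → [8, 17, 22, -2, 25, 24, 23, 30, 18]
  -2 < parent 17 at index 1, swap → [8, -2, 22, 17, 25, 24, 23, 30, 18]
  -2 < parent 8 at index 0, swap → [-2, 8, 22, 17, 25, 24, 23, 30, 18]

[-2, 8, 22, 17, 25, 24, 23, 30, 18]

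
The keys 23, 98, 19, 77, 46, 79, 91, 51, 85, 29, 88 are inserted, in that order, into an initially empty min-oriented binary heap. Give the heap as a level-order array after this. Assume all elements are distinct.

[19, 29, 23, 51, 46, 79, 91, 98, 85, 77, 88]

Insert 23:
  append 23 at index 0 → [23] (no swap needed)
Insert 98:
  append 98 at index 1 → [23, 98] (no swap needed)
Insert 19:
  append 19 at index 2 → [23, 98, 19]
  19 < parent 23 at index 0, swap → [19, 98, 23]
Insert 77:
  append 77 at index 3 → [19, 98, 23, 77]
  77 < parent 98 at index 1, swap → [19, 77, 23, 98]
Insert 46:
  append 46 at index 4 → [19, 77, 23, 98, 46]
  46 < parent 77 at index 1, swap → [19, 46, 23, 98, 77]
Insert 79:
  append 79 at index 5 → [19, 46, 23, 98, 77, 79] (no swap needed)
Insert 91:
  append 91 at index 6 → [19, 46, 23, 98, 77, 79, 91] (no swap needed)
Insert 51:
  append 51 at index 7 → [19, 46, 23, 98, 77, 79, 91, 51]
  51 < parent 98 at index 3, swap → [19, 46, 23, 51, 77, 79, 91, 98]
Insert 85:
  append 85 at index 8 → [19, 46, 23, 51, 77, 79, 91, 98, 85] (no swap needed)
Insert 29:
  append 29 at index 9 → [19, 46, 23, 51, 77, 79, 91, 98, 85, 29]
  29 < parent 77 at index 4, swap → [19, 46, 23, 51, 29, 79, 91, 98, 85, 77]
  29 < parent 46 at index 1, swap → [19, 29, 23, 51, 46, 79, 91, 98, 85, 77]
Insert 88:
  append 88 at index 10 → [19, 29, 23, 51, 46, 79, 91, 98, 85, 77, 88] (no swap needed)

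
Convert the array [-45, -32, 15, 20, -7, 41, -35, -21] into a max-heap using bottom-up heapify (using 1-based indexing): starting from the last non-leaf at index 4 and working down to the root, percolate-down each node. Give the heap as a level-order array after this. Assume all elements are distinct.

sift down from index 4: already satisfies heap property
sift down from index 3:
  15 vs larger child 41 at index 6, swap → [-45, -32, 41, 20, -7, 15, -35, -21]
sift down from index 2:
  -32 vs larger child 20 at index 4, swap → [-45, 20, 41, -32, -7, 15, -35, -21]
  -32 vs only child -21 at index 8, swap → [-45, 20, 41, -21, -7, 15, -35, -32]
sift down from index 1:
  -45 vs larger child 41 at index 3, swap → [41, 20, -45, -21, -7, 15, -35, -32]
  -45 vs larger child 15 at index 6, swap → [41, 20, 15, -21, -7, -45, -35, -32]

[41, 20, 15, -21, -7, -45, -35, -32]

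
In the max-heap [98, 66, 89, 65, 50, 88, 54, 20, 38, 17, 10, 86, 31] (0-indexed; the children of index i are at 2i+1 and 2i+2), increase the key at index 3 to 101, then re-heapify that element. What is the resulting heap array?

[101, 98, 89, 66, 50, 88, 54, 20, 38, 17, 10, 86, 31]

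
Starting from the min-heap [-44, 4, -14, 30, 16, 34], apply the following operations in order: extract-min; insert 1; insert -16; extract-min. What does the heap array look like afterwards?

extract-min → returns -44:
  remove root -44; move last element 34 to root → [34, 4, -14, 30, 16]
  34 vs smaller child -14 at index 2, swap → [-14, 4, 34, 30, 16]
insert 1:
  append 1 at index 5 → [-14, 4, 34, 30, 16, 1]
  1 < parent 34 at index 2, swap → [-14, 4, 1, 30, 16, 34]
insert -16:
  append -16 at index 6 → [-14, 4, 1, 30, 16, 34, -16]
  -16 < parent 1 at index 2, swap → [-14, 4, -16, 30, 16, 34, 1]
  -16 < parent -14 at index 0, swap → [-16, 4, -14, 30, 16, 34, 1]
extract-min → returns -16:
  remove root -16; move last element 1 to root → [1, 4, -14, 30, 16, 34]
  1 vs smaller child -14 at index 2, swap → [-14, 4, 1, 30, 16, 34]

[-14, 4, 1, 30, 16, 34]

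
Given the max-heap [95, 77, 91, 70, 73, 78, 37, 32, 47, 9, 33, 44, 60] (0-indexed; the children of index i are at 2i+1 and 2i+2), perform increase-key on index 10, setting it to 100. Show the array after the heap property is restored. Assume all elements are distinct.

[100, 95, 91, 70, 77, 78, 37, 32, 47, 9, 73, 44, 60]

set index 10 from 33 to 100 → [95, 77, 91, 70, 73, 78, 37, 32, 47, 9, 100, 44, 60]
100 > parent 73 at index 4, swap → [95, 77, 91, 70, 100, 78, 37, 32, 47, 9, 73, 44, 60]
100 > parent 77 at index 1, swap → [95, 100, 91, 70, 77, 78, 37, 32, 47, 9, 73, 44, 60]
100 > parent 95 at index 0, swap → [100, 95, 91, 70, 77, 78, 37, 32, 47, 9, 73, 44, 60]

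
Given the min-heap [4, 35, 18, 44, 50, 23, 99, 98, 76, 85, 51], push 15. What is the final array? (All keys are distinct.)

[4, 35, 15, 44, 50, 18, 99, 98, 76, 85, 51, 23]

append 15 at index 11 → [4, 35, 18, 44, 50, 23, 99, 98, 76, 85, 51, 15]
15 < parent 23 at index 5, swap → [4, 35, 18, 44, 50, 15, 99, 98, 76, 85, 51, 23]
15 < parent 18 at index 2, swap → [4, 35, 15, 44, 50, 18, 99, 98, 76, 85, 51, 23]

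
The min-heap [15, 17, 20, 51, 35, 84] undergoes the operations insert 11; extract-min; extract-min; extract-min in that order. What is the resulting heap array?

[20, 35, 84, 51]

insert 11:
  append 11 at index 6 → [15, 17, 20, 51, 35, 84, 11]
  11 < parent 20 at index 2, swap → [15, 17, 11, 51, 35, 84, 20]
  11 < parent 15 at index 0, swap → [11, 17, 15, 51, 35, 84, 20]
extract-min → returns 11:
  remove root 11; move last element 20 to root → [20, 17, 15, 51, 35, 84]
  20 vs smaller child 15 at index 2, swap → [15, 17, 20, 51, 35, 84]
extract-min → returns 15:
  remove root 15; move last element 84 to root → [84, 17, 20, 51, 35]
  84 vs smaller child 17 at index 1, swap → [17, 84, 20, 51, 35]
  84 vs smaller child 35 at index 4, swap → [17, 35, 20, 51, 84]
extract-min → returns 17:
  remove root 17; move last element 84 to root → [84, 35, 20, 51]
  84 vs smaller child 20 at index 2, swap → [20, 35, 84, 51]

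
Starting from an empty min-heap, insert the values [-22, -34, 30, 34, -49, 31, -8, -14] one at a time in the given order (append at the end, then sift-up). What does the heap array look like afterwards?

[-49, -34, -8, -14, -22, 31, 30, 34]

Insert -22:
  append -22 at index 0 → [-22] (no swap needed)
Insert -34:
  append -34 at index 1 → [-22, -34]
  -34 < parent -22 at index 0, swap → [-34, -22]
Insert 30:
  append 30 at index 2 → [-34, -22, 30] (no swap needed)
Insert 34:
  append 34 at index 3 → [-34, -22, 30, 34] (no swap needed)
Insert -49:
  append -49 at index 4 → [-34, -22, 30, 34, -49]
  -49 < parent -22 at index 1, swap → [-34, -49, 30, 34, -22]
  -49 < parent -34 at index 0, swap → [-49, -34, 30, 34, -22]
Insert 31:
  append 31 at index 5 → [-49, -34, 30, 34, -22, 31] (no swap needed)
Insert -8:
  append -8 at index 6 → [-49, -34, 30, 34, -22, 31, -8]
  -8 < parent 30 at index 2, swap → [-49, -34, -8, 34, -22, 31, 30]
Insert -14:
  append -14 at index 7 → [-49, -34, -8, 34, -22, 31, 30, -14]
  -14 < parent 34 at index 3, swap → [-49, -34, -8, -14, -22, 31, 30, 34]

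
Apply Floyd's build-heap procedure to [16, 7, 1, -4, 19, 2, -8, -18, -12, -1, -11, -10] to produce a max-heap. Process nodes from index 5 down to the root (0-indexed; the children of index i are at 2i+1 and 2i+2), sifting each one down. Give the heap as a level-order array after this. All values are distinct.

sift down from index 5: already satisfies heap property
sift down from index 4: already satisfies heap property
sift down from index 3: already satisfies heap property
sift down from index 2:
  1 vs larger child 2 at index 5, swap → [16, 7, 2, -4, 19, 1, -8, -18, -12, -1, -11, -10]
sift down from index 1:
  7 vs larger child 19 at index 4, swap → [16, 19, 2, -4, 7, 1, -8, -18, -12, -1, -11, -10]
sift down from index 0:
  16 vs larger child 19 at index 1, swap → [19, 16, 2, -4, 7, 1, -8, -18, -12, -1, -11, -10]

[19, 16, 2, -4, 7, 1, -8, -18, -12, -1, -11, -10]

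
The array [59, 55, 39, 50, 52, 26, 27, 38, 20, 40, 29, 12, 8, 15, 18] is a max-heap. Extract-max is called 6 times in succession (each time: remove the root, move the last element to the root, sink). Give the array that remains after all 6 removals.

[38, 29, 27, 20, 18, 26, 8, 15, 12]

extract-max #1 returns 59:
  remove root 59; move last element 18 to root → [18, 55, 39, 50, 52, 26, 27, 38, 20, 40, 29, 12, 8, 15]
  18 vs larger child 55 at index 1, swap → [55, 18, 39, 50, 52, 26, 27, 38, 20, 40, 29, 12, 8, 15]
  18 vs larger child 52 at index 4, swap → [55, 52, 39, 50, 18, 26, 27, 38, 20, 40, 29, 12, 8, 15]
  18 vs larger child 40 at index 9, swap → [55, 52, 39, 50, 40, 26, 27, 38, 20, 18, 29, 12, 8, 15]
extract-max #2 returns 55:
  remove root 55; move last element 15 to root → [15, 52, 39, 50, 40, 26, 27, 38, 20, 18, 29, 12, 8]
  15 vs larger child 52 at index 1, swap → [52, 15, 39, 50, 40, 26, 27, 38, 20, 18, 29, 12, 8]
  15 vs larger child 50 at index 3, swap → [52, 50, 39, 15, 40, 26, 27, 38, 20, 18, 29, 12, 8]
  15 vs larger child 38 at index 7, swap → [52, 50, 39, 38, 40, 26, 27, 15, 20, 18, 29, 12, 8]
extract-max #3 returns 52:
  remove root 52; move last element 8 to root → [8, 50, 39, 38, 40, 26, 27, 15, 20, 18, 29, 12]
  8 vs larger child 50 at index 1, swap → [50, 8, 39, 38, 40, 26, 27, 15, 20, 18, 29, 12]
  8 vs larger child 40 at index 4, swap → [50, 40, 39, 38, 8, 26, 27, 15, 20, 18, 29, 12]
  8 vs larger child 29 at index 10, swap → [50, 40, 39, 38, 29, 26, 27, 15, 20, 18, 8, 12]
extract-max #4 returns 50:
  remove root 50; move last element 12 to root → [12, 40, 39, 38, 29, 26, 27, 15, 20, 18, 8]
  12 vs larger child 40 at index 1, swap → [40, 12, 39, 38, 29, 26, 27, 15, 20, 18, 8]
  12 vs larger child 38 at index 3, swap → [40, 38, 39, 12, 29, 26, 27, 15, 20, 18, 8]
  12 vs larger child 20 at index 8, swap → [40, 38, 39, 20, 29, 26, 27, 15, 12, 18, 8]
extract-max #5 returns 40:
  remove root 40; move last element 8 to root → [8, 38, 39, 20, 29, 26, 27, 15, 12, 18]
  8 vs larger child 39 at index 2, swap → [39, 38, 8, 20, 29, 26, 27, 15, 12, 18]
  8 vs larger child 27 at index 6, swap → [39, 38, 27, 20, 29, 26, 8, 15, 12, 18]
extract-max #6 returns 39:
  remove root 39; move last element 18 to root → [18, 38, 27, 20, 29, 26, 8, 15, 12]
  18 vs larger child 38 at index 1, swap → [38, 18, 27, 20, 29, 26, 8, 15, 12]
  18 vs larger child 29 at index 4, swap → [38, 29, 27, 20, 18, 26, 8, 15, 12]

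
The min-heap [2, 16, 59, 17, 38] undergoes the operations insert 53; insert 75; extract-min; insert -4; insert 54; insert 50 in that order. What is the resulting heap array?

[-4, 17, 16, 50, 38, 59, 53, 75, 54]

insert 53:
  append 53 at index 5 → [2, 16, 59, 17, 38, 53]
  53 < parent 59 at index 2, swap → [2, 16, 53, 17, 38, 59]
insert 75:
  append 75 at index 6 → [2, 16, 53, 17, 38, 59, 75] (no swap needed)
extract-min → returns 2:
  remove root 2; move last element 75 to root → [75, 16, 53, 17, 38, 59]
  75 vs smaller child 16 at index 1, swap → [16, 75, 53, 17, 38, 59]
  75 vs smaller child 17 at index 3, swap → [16, 17, 53, 75, 38, 59]
insert -4:
  append -4 at index 6 → [16, 17, 53, 75, 38, 59, -4]
  -4 < parent 53 at index 2, swap → [16, 17, -4, 75, 38, 59, 53]
  -4 < parent 16 at index 0, swap → [-4, 17, 16, 75, 38, 59, 53]
insert 54:
  append 54 at index 7 → [-4, 17, 16, 75, 38, 59, 53, 54]
  54 < parent 75 at index 3, swap → [-4, 17, 16, 54, 38, 59, 53, 75]
insert 50:
  append 50 at index 8 → [-4, 17, 16, 54, 38, 59, 53, 75, 50]
  50 < parent 54 at index 3, swap → [-4, 17, 16, 50, 38, 59, 53, 75, 54]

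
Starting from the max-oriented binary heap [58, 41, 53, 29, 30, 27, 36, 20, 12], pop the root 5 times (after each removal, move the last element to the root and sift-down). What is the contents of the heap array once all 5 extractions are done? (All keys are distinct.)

[29, 20, 27, 12]

extract-max #1 returns 58:
  remove root 58; move last element 12 to root → [12, 41, 53, 29, 30, 27, 36, 20]
  12 vs larger child 53 at index 2, swap → [53, 41, 12, 29, 30, 27, 36, 20]
  12 vs larger child 36 at index 6, swap → [53, 41, 36, 29, 30, 27, 12, 20]
extract-max #2 returns 53:
  remove root 53; move last element 20 to root → [20, 41, 36, 29, 30, 27, 12]
  20 vs larger child 41 at index 1, swap → [41, 20, 36, 29, 30, 27, 12]
  20 vs larger child 30 at index 4, swap → [41, 30, 36, 29, 20, 27, 12]
extract-max #3 returns 41:
  remove root 41; move last element 12 to root → [12, 30, 36, 29, 20, 27]
  12 vs larger child 36 at index 2, swap → [36, 30, 12, 29, 20, 27]
  12 vs only child 27 at index 5, swap → [36, 30, 27, 29, 20, 12]
extract-max #4 returns 36:
  remove root 36; move last element 12 to root → [12, 30, 27, 29, 20]
  12 vs larger child 30 at index 1, swap → [30, 12, 27, 29, 20]
  12 vs larger child 29 at index 3, swap → [30, 29, 27, 12, 20]
extract-max #5 returns 30:
  remove root 30; move last element 20 to root → [20, 29, 27, 12]
  20 vs larger child 29 at index 1, swap → [29, 20, 27, 12]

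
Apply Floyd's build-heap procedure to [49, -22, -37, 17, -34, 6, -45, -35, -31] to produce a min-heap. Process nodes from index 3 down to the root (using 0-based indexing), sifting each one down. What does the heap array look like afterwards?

[-45, -35, -37, -31, -34, 6, 49, 17, -22]

sift down from index 3:
  17 vs smaller child -35 at index 7, swap → [49, -22, -37, -35, -34, 6, -45, 17, -31]
sift down from index 2:
  -37 vs smaller child -45 at index 6, swap → [49, -22, -45, -35, -34, 6, -37, 17, -31]
sift down from index 1:
  -22 vs smaller child -35 at index 3, swap → [49, -35, -45, -22, -34, 6, -37, 17, -31]
  -22 vs smaller child -31 at index 8, swap → [49, -35, -45, -31, -34, 6, -37, 17, -22]
sift down from index 0:
  49 vs smaller child -45 at index 2, swap → [-45, -35, 49, -31, -34, 6, -37, 17, -22]
  49 vs smaller child -37 at index 6, swap → [-45, -35, -37, -31, -34, 6, 49, 17, -22]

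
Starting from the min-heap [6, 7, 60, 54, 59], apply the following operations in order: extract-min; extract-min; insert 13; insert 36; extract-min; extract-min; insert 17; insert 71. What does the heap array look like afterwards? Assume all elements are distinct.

[17, 54, 60, 59, 71]

extract-min → returns 6:
  remove root 6; move last element 59 to root → [59, 7, 60, 54]
  59 vs smaller child 7 at index 1, swap → [7, 59, 60, 54]
  59 vs only child 54 at index 3, swap → [7, 54, 60, 59]
extract-min → returns 7:
  remove root 7; move last element 59 to root → [59, 54, 60]
  59 vs smaller child 54 at index 1, swap → [54, 59, 60]
insert 13:
  append 13 at index 3 → [54, 59, 60, 13]
  13 < parent 59 at index 1, swap → [54, 13, 60, 59]
  13 < parent 54 at index 0, swap → [13, 54, 60, 59]
insert 36:
  append 36 at index 4 → [13, 54, 60, 59, 36]
  36 < parent 54 at index 1, swap → [13, 36, 60, 59, 54]
extract-min → returns 13:
  remove root 13; move last element 54 to root → [54, 36, 60, 59]
  54 vs smaller child 36 at index 1, swap → [36, 54, 60, 59]
extract-min → returns 36:
  remove root 36; move last element 59 to root → [59, 54, 60]
  59 vs smaller child 54 at index 1, swap → [54, 59, 60]
insert 17:
  append 17 at index 3 → [54, 59, 60, 17]
  17 < parent 59 at index 1, swap → [54, 17, 60, 59]
  17 < parent 54 at index 0, swap → [17, 54, 60, 59]
insert 71:
  append 71 at index 4 → [17, 54, 60, 59, 71] (no swap needed)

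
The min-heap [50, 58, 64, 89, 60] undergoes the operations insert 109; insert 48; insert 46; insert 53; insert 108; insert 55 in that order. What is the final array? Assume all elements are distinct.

[46, 48, 50, 53, 55, 109, 64, 89, 58, 108, 60]

insert 109:
  append 109 at index 5 → [50, 58, 64, 89, 60, 109] (no swap needed)
insert 48:
  append 48 at index 6 → [50, 58, 64, 89, 60, 109, 48]
  48 < parent 64 at index 2, swap → [50, 58, 48, 89, 60, 109, 64]
  48 < parent 50 at index 0, swap → [48, 58, 50, 89, 60, 109, 64]
insert 46:
  append 46 at index 7 → [48, 58, 50, 89, 60, 109, 64, 46]
  46 < parent 89 at index 3, swap → [48, 58, 50, 46, 60, 109, 64, 89]
  46 < parent 58 at index 1, swap → [48, 46, 50, 58, 60, 109, 64, 89]
  46 < parent 48 at index 0, swap → [46, 48, 50, 58, 60, 109, 64, 89]
insert 53:
  append 53 at index 8 → [46, 48, 50, 58, 60, 109, 64, 89, 53]
  53 < parent 58 at index 3, swap → [46, 48, 50, 53, 60, 109, 64, 89, 58]
insert 108:
  append 108 at index 9 → [46, 48, 50, 53, 60, 109, 64, 89, 58, 108] (no swap needed)
insert 55:
  append 55 at index 10 → [46, 48, 50, 53, 60, 109, 64, 89, 58, 108, 55]
  55 < parent 60 at index 4, swap → [46, 48, 50, 53, 55, 109, 64, 89, 58, 108, 60]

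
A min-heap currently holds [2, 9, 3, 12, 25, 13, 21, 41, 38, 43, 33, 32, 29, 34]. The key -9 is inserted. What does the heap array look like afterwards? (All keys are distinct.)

append -9 at index 14 → [2, 9, 3, 12, 25, 13, 21, 41, 38, 43, 33, 32, 29, 34, -9]
-9 < parent 21 at index 6, swap → [2, 9, 3, 12, 25, 13, -9, 41, 38, 43, 33, 32, 29, 34, 21]
-9 < parent 3 at index 2, swap → [2, 9, -9, 12, 25, 13, 3, 41, 38, 43, 33, 32, 29, 34, 21]
-9 < parent 2 at index 0, swap → [-9, 9, 2, 12, 25, 13, 3, 41, 38, 43, 33, 32, 29, 34, 21]

[-9, 9, 2, 12, 25, 13, 3, 41, 38, 43, 33, 32, 29, 34, 21]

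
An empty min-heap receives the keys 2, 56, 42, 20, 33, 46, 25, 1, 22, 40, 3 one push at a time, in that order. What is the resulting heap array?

Insert 2:
  append 2 at index 0 → [2] (no swap needed)
Insert 56:
  append 56 at index 1 → [2, 56] (no swap needed)
Insert 42:
  append 42 at index 2 → [2, 56, 42] (no swap needed)
Insert 20:
  append 20 at index 3 → [2, 56, 42, 20]
  20 < parent 56 at index 1, swap → [2, 20, 42, 56]
Insert 33:
  append 33 at index 4 → [2, 20, 42, 56, 33] (no swap needed)
Insert 46:
  append 46 at index 5 → [2, 20, 42, 56, 33, 46] (no swap needed)
Insert 25:
  append 25 at index 6 → [2, 20, 42, 56, 33, 46, 25]
  25 < parent 42 at index 2, swap → [2, 20, 25, 56, 33, 46, 42]
Insert 1:
  append 1 at index 7 → [2, 20, 25, 56, 33, 46, 42, 1]
  1 < parent 56 at index 3, swap → [2, 20, 25, 1, 33, 46, 42, 56]
  1 < parent 20 at index 1, swap → [2, 1, 25, 20, 33, 46, 42, 56]
  1 < parent 2 at index 0, swap → [1, 2, 25, 20, 33, 46, 42, 56]
Insert 22:
  append 22 at index 8 → [1, 2, 25, 20, 33, 46, 42, 56, 22] (no swap needed)
Insert 40:
  append 40 at index 9 → [1, 2, 25, 20, 33, 46, 42, 56, 22, 40] (no swap needed)
Insert 3:
  append 3 at index 10 → [1, 2, 25, 20, 33, 46, 42, 56, 22, 40, 3]
  3 < parent 33 at index 4, swap → [1, 2, 25, 20, 3, 46, 42, 56, 22, 40, 33]

[1, 2, 25, 20, 3, 46, 42, 56, 22, 40, 33]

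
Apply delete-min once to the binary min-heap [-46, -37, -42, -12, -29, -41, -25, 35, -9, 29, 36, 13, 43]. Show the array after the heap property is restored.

remove root -46; move last element 43 to root → [43, -37, -42, -12, -29, -41, -25, 35, -9, 29, 36, 13]
43 vs smaller child -42 at index 2, swap → [-42, -37, 43, -12, -29, -41, -25, 35, -9, 29, 36, 13]
43 vs smaller child -41 at index 5, swap → [-42, -37, -41, -12, -29, 43, -25, 35, -9, 29, 36, 13]
43 vs only child 13 at index 11, swap → [-42, -37, -41, -12, -29, 13, -25, 35, -9, 29, 36, 43]

[-42, -37, -41, -12, -29, 13, -25, 35, -9, 29, 36, 43]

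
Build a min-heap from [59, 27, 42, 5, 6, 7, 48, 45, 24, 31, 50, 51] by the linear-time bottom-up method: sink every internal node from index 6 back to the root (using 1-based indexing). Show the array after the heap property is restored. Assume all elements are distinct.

sift down from index 6: already satisfies heap property
sift down from index 5: already satisfies heap property
sift down from index 4: already satisfies heap property
sift down from index 3:
  42 vs smaller child 7 at index 6, swap → [59, 27, 7, 5, 6, 42, 48, 45, 24, 31, 50, 51]
sift down from index 2:
  27 vs smaller child 5 at index 4, swap → [59, 5, 7, 27, 6, 42, 48, 45, 24, 31, 50, 51]
  27 vs smaller child 24 at index 9, swap → [59, 5, 7, 24, 6, 42, 48, 45, 27, 31, 50, 51]
sift down from index 1:
  59 vs smaller child 5 at index 2, swap → [5, 59, 7, 24, 6, 42, 48, 45, 27, 31, 50, 51]
  59 vs smaller child 6 at index 5, swap → [5, 6, 7, 24, 59, 42, 48, 45, 27, 31, 50, 51]
  59 vs smaller child 31 at index 10, swap → [5, 6, 7, 24, 31, 42, 48, 45, 27, 59, 50, 51]

[5, 6, 7, 24, 31, 42, 48, 45, 27, 59, 50, 51]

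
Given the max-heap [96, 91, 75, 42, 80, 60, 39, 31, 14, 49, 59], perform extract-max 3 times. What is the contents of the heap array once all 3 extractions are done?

[75, 59, 60, 42, 49, 14, 39, 31]

extract-max #1 returns 96:
  remove root 96; move last element 59 to root → [59, 91, 75, 42, 80, 60, 39, 31, 14, 49]
  59 vs larger child 91 at index 1, swap → [91, 59, 75, 42, 80, 60, 39, 31, 14, 49]
  59 vs larger child 80 at index 4, swap → [91, 80, 75, 42, 59, 60, 39, 31, 14, 49]
extract-max #2 returns 91:
  remove root 91; move last element 49 to root → [49, 80, 75, 42, 59, 60, 39, 31, 14]
  49 vs larger child 80 at index 1, swap → [80, 49, 75, 42, 59, 60, 39, 31, 14]
  49 vs larger child 59 at index 4, swap → [80, 59, 75, 42, 49, 60, 39, 31, 14]
extract-max #3 returns 80:
  remove root 80; move last element 14 to root → [14, 59, 75, 42, 49, 60, 39, 31]
  14 vs larger child 75 at index 2, swap → [75, 59, 14, 42, 49, 60, 39, 31]
  14 vs larger child 60 at index 5, swap → [75, 59, 60, 42, 49, 14, 39, 31]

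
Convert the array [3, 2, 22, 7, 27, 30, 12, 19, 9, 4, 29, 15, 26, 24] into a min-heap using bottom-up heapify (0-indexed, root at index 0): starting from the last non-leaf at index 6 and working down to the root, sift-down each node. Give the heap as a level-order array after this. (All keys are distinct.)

sift down from index 6: already satisfies heap property
sift down from index 5:
  30 vs smaller child 15 at index 11, swap → [3, 2, 22, 7, 27, 15, 12, 19, 9, 4, 29, 30, 26, 24]
sift down from index 4:
  27 vs smaller child 4 at index 9, swap → [3, 2, 22, 7, 4, 15, 12, 19, 9, 27, 29, 30, 26, 24]
sift down from index 3: already satisfies heap property
sift down from index 2:
  22 vs smaller child 12 at index 6, swap → [3, 2, 12, 7, 4, 15, 22, 19, 9, 27, 29, 30, 26, 24]
sift down from index 1: already satisfies heap property
sift down from index 0:
  3 vs smaller child 2 at index 1, swap → [2, 3, 12, 7, 4, 15, 22, 19, 9, 27, 29, 30, 26, 24]

[2, 3, 12, 7, 4, 15, 22, 19, 9, 27, 29, 30, 26, 24]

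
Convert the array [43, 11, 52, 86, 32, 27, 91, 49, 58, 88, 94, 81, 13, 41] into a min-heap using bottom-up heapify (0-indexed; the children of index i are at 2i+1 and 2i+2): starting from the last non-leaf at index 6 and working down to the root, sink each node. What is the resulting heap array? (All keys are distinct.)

sift down from index 6:
  91 vs only child 41 at index 13, swap → [43, 11, 52, 86, 32, 27, 41, 49, 58, 88, 94, 81, 13, 91]
sift down from index 5:
  27 vs smaller child 13 at index 12, swap → [43, 11, 52, 86, 32, 13, 41, 49, 58, 88, 94, 81, 27, 91]
sift down from index 4: already satisfies heap property
sift down from index 3:
  86 vs smaller child 49 at index 7, swap → [43, 11, 52, 49, 32, 13, 41, 86, 58, 88, 94, 81, 27, 91]
sift down from index 2:
  52 vs smaller child 13 at index 5, swap → [43, 11, 13, 49, 32, 52, 41, 86, 58, 88, 94, 81, 27, 91]
  52 vs smaller child 27 at index 12, swap → [43, 11, 13, 49, 32, 27, 41, 86, 58, 88, 94, 81, 52, 91]
sift down from index 1: already satisfies heap property
sift down from index 0:
  43 vs smaller child 11 at index 1, swap → [11, 43, 13, 49, 32, 27, 41, 86, 58, 88, 94, 81, 52, 91]
  43 vs smaller child 32 at index 4, swap → [11, 32, 13, 49, 43, 27, 41, 86, 58, 88, 94, 81, 52, 91]

[11, 32, 13, 49, 43, 27, 41, 86, 58, 88, 94, 81, 52, 91]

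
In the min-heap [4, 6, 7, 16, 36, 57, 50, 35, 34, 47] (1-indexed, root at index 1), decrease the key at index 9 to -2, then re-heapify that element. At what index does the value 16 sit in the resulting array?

9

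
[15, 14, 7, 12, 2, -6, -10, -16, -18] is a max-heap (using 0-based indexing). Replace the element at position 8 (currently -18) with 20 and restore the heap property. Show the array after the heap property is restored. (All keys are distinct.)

[20, 15, 7, 14, 2, -6, -10, -16, 12]

set index 8 from -18 to 20 → [15, 14, 7, 12, 2, -6, -10, -16, 20]
20 > parent 12 at index 3, swap → [15, 14, 7, 20, 2, -6, -10, -16, 12]
20 > parent 14 at index 1, swap → [15, 20, 7, 14, 2, -6, -10, -16, 12]
20 > parent 15 at index 0, swap → [20, 15, 7, 14, 2, -6, -10, -16, 12]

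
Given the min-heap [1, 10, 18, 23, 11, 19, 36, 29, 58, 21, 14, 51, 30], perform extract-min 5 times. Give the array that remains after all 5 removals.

[19, 21, 36, 23, 30, 51, 58, 29]

extract-min #1 returns 1:
  remove root 1; move last element 30 to root → [30, 10, 18, 23, 11, 19, 36, 29, 58, 21, 14, 51]
  30 vs smaller child 10 at index 1, swap → [10, 30, 18, 23, 11, 19, 36, 29, 58, 21, 14, 51]
  30 vs smaller child 11 at index 4, swap → [10, 11, 18, 23, 30, 19, 36, 29, 58, 21, 14, 51]
  30 vs smaller child 14 at index 10, swap → [10, 11, 18, 23, 14, 19, 36, 29, 58, 21, 30, 51]
extract-min #2 returns 10:
  remove root 10; move last element 51 to root → [51, 11, 18, 23, 14, 19, 36, 29, 58, 21, 30]
  51 vs smaller child 11 at index 1, swap → [11, 51, 18, 23, 14, 19, 36, 29, 58, 21, 30]
  51 vs smaller child 14 at index 4, swap → [11, 14, 18, 23, 51, 19, 36, 29, 58, 21, 30]
  51 vs smaller child 21 at index 9, swap → [11, 14, 18, 23, 21, 19, 36, 29, 58, 51, 30]
extract-min #3 returns 11:
  remove root 11; move last element 30 to root → [30, 14, 18, 23, 21, 19, 36, 29, 58, 51]
  30 vs smaller child 14 at index 1, swap → [14, 30, 18, 23, 21, 19, 36, 29, 58, 51]
  30 vs smaller child 21 at index 4, swap → [14, 21, 18, 23, 30, 19, 36, 29, 58, 51]
extract-min #4 returns 14:
  remove root 14; move last element 51 to root → [51, 21, 18, 23, 30, 19, 36, 29, 58]
  51 vs smaller child 18 at index 2, swap → [18, 21, 51, 23, 30, 19, 36, 29, 58]
  51 vs smaller child 19 at index 5, swap → [18, 21, 19, 23, 30, 51, 36, 29, 58]
extract-min #5 returns 18:
  remove root 18; move last element 58 to root → [58, 21, 19, 23, 30, 51, 36, 29]
  58 vs smaller child 19 at index 2, swap → [19, 21, 58, 23, 30, 51, 36, 29]
  58 vs smaller child 36 at index 6, swap → [19, 21, 36, 23, 30, 51, 58, 29]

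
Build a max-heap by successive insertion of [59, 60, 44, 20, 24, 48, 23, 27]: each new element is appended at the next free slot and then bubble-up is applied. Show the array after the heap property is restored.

[60, 59, 48, 27, 24, 44, 23, 20]

Insert 59:
  append 59 at index 0 → [59] (no swap needed)
Insert 60:
  append 60 at index 1 → [59, 60]
  60 > parent 59 at index 0, swap → [60, 59]
Insert 44:
  append 44 at index 2 → [60, 59, 44] (no swap needed)
Insert 20:
  append 20 at index 3 → [60, 59, 44, 20] (no swap needed)
Insert 24:
  append 24 at index 4 → [60, 59, 44, 20, 24] (no swap needed)
Insert 48:
  append 48 at index 5 → [60, 59, 44, 20, 24, 48]
  48 > parent 44 at index 2, swap → [60, 59, 48, 20, 24, 44]
Insert 23:
  append 23 at index 6 → [60, 59, 48, 20, 24, 44, 23] (no swap needed)
Insert 27:
  append 27 at index 7 → [60, 59, 48, 20, 24, 44, 23, 27]
  27 > parent 20 at index 3, swap → [60, 59, 48, 27, 24, 44, 23, 20]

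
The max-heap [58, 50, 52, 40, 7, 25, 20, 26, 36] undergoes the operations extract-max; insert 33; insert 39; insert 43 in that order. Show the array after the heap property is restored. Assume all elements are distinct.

extract-max → returns 58:
  remove root 58; move last element 36 to root → [36, 50, 52, 40, 7, 25, 20, 26]
  36 vs larger child 52 at index 2, swap → [52, 50, 36, 40, 7, 25, 20, 26]
insert 33:
  append 33 at index 8 → [52, 50, 36, 40, 7, 25, 20, 26, 33] (no swap needed)
insert 39:
  append 39 at index 9 → [52, 50, 36, 40, 7, 25, 20, 26, 33, 39]
  39 > parent 7 at index 4, swap → [52, 50, 36, 40, 39, 25, 20, 26, 33, 7]
insert 43:
  append 43 at index 10 → [52, 50, 36, 40, 39, 25, 20, 26, 33, 7, 43]
  43 > parent 39 at index 4, swap → [52, 50, 36, 40, 43, 25, 20, 26, 33, 7, 39]

[52, 50, 36, 40, 43, 25, 20, 26, 33, 7, 39]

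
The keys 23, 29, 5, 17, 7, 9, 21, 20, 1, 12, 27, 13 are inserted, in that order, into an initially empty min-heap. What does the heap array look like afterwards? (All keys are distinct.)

Insert 23:
  append 23 at index 0 → [23] (no swap needed)
Insert 29:
  append 29 at index 1 → [23, 29] (no swap needed)
Insert 5:
  append 5 at index 2 → [23, 29, 5]
  5 < parent 23 at index 0, swap → [5, 29, 23]
Insert 17:
  append 17 at index 3 → [5, 29, 23, 17]
  17 < parent 29 at index 1, swap → [5, 17, 23, 29]
Insert 7:
  append 7 at index 4 → [5, 17, 23, 29, 7]
  7 < parent 17 at index 1, swap → [5, 7, 23, 29, 17]
Insert 9:
  append 9 at index 5 → [5, 7, 23, 29, 17, 9]
  9 < parent 23 at index 2, swap → [5, 7, 9, 29, 17, 23]
Insert 21:
  append 21 at index 6 → [5, 7, 9, 29, 17, 23, 21] (no swap needed)
Insert 20:
  append 20 at index 7 → [5, 7, 9, 29, 17, 23, 21, 20]
  20 < parent 29 at index 3, swap → [5, 7, 9, 20, 17, 23, 21, 29]
Insert 1:
  append 1 at index 8 → [5, 7, 9, 20, 17, 23, 21, 29, 1]
  1 < parent 20 at index 3, swap → [5, 7, 9, 1, 17, 23, 21, 29, 20]
  1 < parent 7 at index 1, swap → [5, 1, 9, 7, 17, 23, 21, 29, 20]
  1 < parent 5 at index 0, swap → [1, 5, 9, 7, 17, 23, 21, 29, 20]
Insert 12:
  append 12 at index 9 → [1, 5, 9, 7, 17, 23, 21, 29, 20, 12]
  12 < parent 17 at index 4, swap → [1, 5, 9, 7, 12, 23, 21, 29, 20, 17]
Insert 27:
  append 27 at index 10 → [1, 5, 9, 7, 12, 23, 21, 29, 20, 17, 27] (no swap needed)
Insert 13:
  append 13 at index 11 → [1, 5, 9, 7, 12, 23, 21, 29, 20, 17, 27, 13]
  13 < parent 23 at index 5, swap → [1, 5, 9, 7, 12, 13, 21, 29, 20, 17, 27, 23]

[1, 5, 9, 7, 12, 13, 21, 29, 20, 17, 27, 23]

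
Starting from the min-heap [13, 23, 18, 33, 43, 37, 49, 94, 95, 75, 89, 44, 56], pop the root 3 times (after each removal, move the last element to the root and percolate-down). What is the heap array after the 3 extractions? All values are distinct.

extract-min #1 returns 13:
  remove root 13; move last element 56 to root → [56, 23, 18, 33, 43, 37, 49, 94, 95, 75, 89, 44]
  56 vs smaller child 18 at index 2, swap → [18, 23, 56, 33, 43, 37, 49, 94, 95, 75, 89, 44]
  56 vs smaller child 37 at index 5, swap → [18, 23, 37, 33, 43, 56, 49, 94, 95, 75, 89, 44]
  56 vs only child 44 at index 11, swap → [18, 23, 37, 33, 43, 44, 49, 94, 95, 75, 89, 56]
extract-min #2 returns 18:
  remove root 18; move last element 56 to root → [56, 23, 37, 33, 43, 44, 49, 94, 95, 75, 89]
  56 vs smaller child 23 at index 1, swap → [23, 56, 37, 33, 43, 44, 49, 94, 95, 75, 89]
  56 vs smaller child 33 at index 3, swap → [23, 33, 37, 56, 43, 44, 49, 94, 95, 75, 89]
extract-min #3 returns 23:
  remove root 23; move last element 89 to root → [89, 33, 37, 56, 43, 44, 49, 94, 95, 75]
  89 vs smaller child 33 at index 1, swap → [33, 89, 37, 56, 43, 44, 49, 94, 95, 75]
  89 vs smaller child 43 at index 4, swap → [33, 43, 37, 56, 89, 44, 49, 94, 95, 75]
  89 vs only child 75 at index 9, swap → [33, 43, 37, 56, 75, 44, 49, 94, 95, 89]

[33, 43, 37, 56, 75, 44, 49, 94, 95, 89]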